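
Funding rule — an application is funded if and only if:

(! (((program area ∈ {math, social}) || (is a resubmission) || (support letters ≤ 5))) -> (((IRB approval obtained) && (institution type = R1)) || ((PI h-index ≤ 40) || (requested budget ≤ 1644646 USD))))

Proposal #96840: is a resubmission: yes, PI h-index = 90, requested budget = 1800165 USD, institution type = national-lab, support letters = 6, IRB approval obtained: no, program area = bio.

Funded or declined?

Funded

Atomic conditions:
  program area ∈ {math, social}: bio is not in the set → false
  is a resubmission: yes → true
  support letters ≤ 5: 6 ≤ 5 is false
  IRB approval obtained: no → false
  institution type = R1: national-lab == R1 is false
  PI h-index ≤ 40: 90 ≤ 40 is false
  requested budget ≤ 1644646 USD: 1800165 ≤ 1644646 is false
Combine:
[1.1] false OR true OR false = true
[1] NOT true = false
[2.1] false AND false = false
[2.2] false OR false = false
[2] false OR false = false
[root] false → false (antecedent false ⇒ implication holds) = true
Overall: true → funded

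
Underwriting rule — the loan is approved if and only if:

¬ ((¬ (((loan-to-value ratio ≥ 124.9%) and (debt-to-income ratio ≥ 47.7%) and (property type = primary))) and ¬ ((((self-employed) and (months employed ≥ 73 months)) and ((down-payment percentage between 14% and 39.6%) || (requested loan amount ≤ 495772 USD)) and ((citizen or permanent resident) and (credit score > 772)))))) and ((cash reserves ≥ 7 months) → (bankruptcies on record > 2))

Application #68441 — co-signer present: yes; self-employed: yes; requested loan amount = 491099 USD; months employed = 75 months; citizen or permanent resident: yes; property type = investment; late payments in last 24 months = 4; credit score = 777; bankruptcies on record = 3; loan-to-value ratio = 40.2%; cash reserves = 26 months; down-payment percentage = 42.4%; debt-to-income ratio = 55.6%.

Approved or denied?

Atomic conditions:
  loan-to-value ratio ≥ 124.9%: 40.2 ≥ 124.9 is false
  debt-to-income ratio ≥ 47.7%: 55.6 ≥ 47.7 is true
  property type = primary: investment == primary is false
  self-employed: yes → true
  months employed ≥ 73 months: 75 ≥ 73 is true
  down-payment percentage between 14% and 39.6%: 42.4 in [14, 39.6] is false
  requested loan amount ≤ 495772 USD: 491099 ≤ 495772 is true
  citizen or permanent resident: yes → true
  credit score > 772: 777 > 772 is true
  cash reserves ≥ 7 months: 26 ≥ 7 is true
  bankruptcies on record > 2: 3 > 2 is true
Combine:
[1.1.1.1] false AND true AND false = false
[1.1.1] NOT false = true
[1.1.2.1.1] true AND true = true
[1.1.2.1.2] false OR true = true
[1.1.2.1.3] true AND true = true
[1.1.2.1] true AND true AND true = true
[1.1.2] NOT true = false
[1.1] true AND false = false
[1] NOT false = true
[2] true → true = true
[root] true AND true = true
Overall: true → approved

Approved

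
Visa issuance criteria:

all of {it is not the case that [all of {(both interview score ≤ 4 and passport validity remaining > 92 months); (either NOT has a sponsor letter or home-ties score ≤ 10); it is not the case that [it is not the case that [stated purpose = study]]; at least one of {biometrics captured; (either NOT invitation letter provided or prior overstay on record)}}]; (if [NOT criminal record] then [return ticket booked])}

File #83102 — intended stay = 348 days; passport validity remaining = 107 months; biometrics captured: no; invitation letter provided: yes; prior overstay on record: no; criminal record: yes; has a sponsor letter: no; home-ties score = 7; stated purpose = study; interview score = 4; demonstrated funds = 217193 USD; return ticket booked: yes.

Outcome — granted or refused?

Atomic conditions:
  interview score ≤ 4: 4 ≤ 4 is true
  passport validity remaining > 92 months: 107 > 92 is true
  NOT has a sponsor letter: no → true
  home-ties score ≤ 10: 7 ≤ 10 is true
  stated purpose = study: study == study is true
  biometrics captured: no → false
  NOT invitation letter provided: yes → false
  prior overstay on record: no → false
  NOT criminal record: yes → false
  return ticket booked: yes → true
Combine:
[1.1.1] true AND true = true
[1.1.2] true OR true = true
[1.1.3.1] NOT true = false
[1.1.3] NOT false = true
[1.1.4.2] false OR false = false
[1.1.4] false OR false = false
[1.1] true AND true AND true AND false = false
[1] NOT false = true
[2] false → true (antecedent false ⇒ implication holds) = true
[root] true AND true = true
Overall: true → granted

Granted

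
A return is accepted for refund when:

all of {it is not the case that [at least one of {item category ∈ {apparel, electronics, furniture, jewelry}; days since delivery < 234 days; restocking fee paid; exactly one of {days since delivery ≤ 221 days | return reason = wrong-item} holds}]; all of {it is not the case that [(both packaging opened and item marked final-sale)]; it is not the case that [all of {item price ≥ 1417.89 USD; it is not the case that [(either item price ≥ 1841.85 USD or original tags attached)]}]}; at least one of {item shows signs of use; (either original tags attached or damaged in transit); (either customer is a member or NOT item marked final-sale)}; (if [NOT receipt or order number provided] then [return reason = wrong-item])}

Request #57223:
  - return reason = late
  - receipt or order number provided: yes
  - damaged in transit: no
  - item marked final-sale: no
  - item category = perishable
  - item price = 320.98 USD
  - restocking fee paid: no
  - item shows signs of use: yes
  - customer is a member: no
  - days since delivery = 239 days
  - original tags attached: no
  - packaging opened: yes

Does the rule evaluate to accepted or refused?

Accepted

Atomic conditions:
  item category ∈ {apparel, electronics, furniture, jewelry}: perishable is not in the set → false
  days since delivery < 234 days: 239 < 234 is false
  restocking fee paid: no → false
  days since delivery ≤ 221 days: 239 ≤ 221 is false
  return reason = wrong-item: late == wrong-item is false
  packaging opened: yes → true
  item marked final-sale: no → false
  item price ≥ 1417.89 USD: 320.98 ≥ 1417.89 is false
  item price ≥ 1841.85 USD: 320.98 ≥ 1841.85 is false
  original tags attached: no → false
  item shows signs of use: yes → true
  damaged in transit: no → false
  customer is a member: no → false
  NOT item marked final-sale: no → true
  NOT receipt or order number provided: yes → false
Combine:
[1.1.4] exactly-one(false, false) = false
[1.1] false OR false OR false OR false = false
[1] NOT false = true
[2.1.1] true AND false = false
[2.1] NOT false = true
[2.2.1.2.1] false OR false = false
[2.2.1.2] NOT false = true
[2.2.1] false AND true = false
[2.2] NOT false = true
[2] true AND true = true
[3.2] false OR false = false
[3.3] false OR true = true
[3] true OR false OR true = true
[4] false → false (antecedent false ⇒ implication holds) = true
[root] true AND true AND true AND true = true
Overall: true → accepted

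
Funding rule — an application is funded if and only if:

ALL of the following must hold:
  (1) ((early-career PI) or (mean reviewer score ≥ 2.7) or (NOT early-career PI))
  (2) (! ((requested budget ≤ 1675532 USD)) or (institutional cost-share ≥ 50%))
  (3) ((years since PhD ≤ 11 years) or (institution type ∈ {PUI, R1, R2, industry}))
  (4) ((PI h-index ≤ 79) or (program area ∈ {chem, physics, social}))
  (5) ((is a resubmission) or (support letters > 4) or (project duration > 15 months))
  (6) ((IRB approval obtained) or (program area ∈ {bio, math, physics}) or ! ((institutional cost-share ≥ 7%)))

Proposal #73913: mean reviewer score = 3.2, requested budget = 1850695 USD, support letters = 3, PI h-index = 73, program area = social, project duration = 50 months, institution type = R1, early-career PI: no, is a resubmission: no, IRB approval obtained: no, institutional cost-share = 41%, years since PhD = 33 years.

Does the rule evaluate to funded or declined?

Atomic conditions:
  early-career PI: no → false
  mean reviewer score ≥ 2.7: 3.2 ≥ 2.7 is true
  NOT early-career PI: no → true
  requested budget ≤ 1675532 USD: 1850695 ≤ 1675532 is false
  institutional cost-share ≥ 50%: 41 ≥ 50 is false
  years since PhD ≤ 11 years: 33 ≤ 11 is false
  institution type ∈ {PUI, R1, R2, industry}: R1 is in the set → true
  PI h-index ≤ 79: 73 ≤ 79 is true
  program area ∈ {chem, physics, social}: social is in the set → true
  is a resubmission: no → false
  support letters > 4: 3 > 4 is false
  project duration > 15 months: 50 > 15 is true
  IRB approval obtained: no → false
  program area ∈ {bio, math, physics}: social is not in the set → false
  institutional cost-share ≥ 7%: 41 ≥ 7 is true
Combine:
[1] false OR true OR true = true
[2.1] NOT false = true
[2] true OR false = true
[3] false OR true = true
[4] true OR true = true
[5] false OR false OR true = true
[6.3] NOT true = false
[6] false OR false OR false = false
[root] true AND true AND true AND true AND true AND false = false
Overall: false → declined

Declined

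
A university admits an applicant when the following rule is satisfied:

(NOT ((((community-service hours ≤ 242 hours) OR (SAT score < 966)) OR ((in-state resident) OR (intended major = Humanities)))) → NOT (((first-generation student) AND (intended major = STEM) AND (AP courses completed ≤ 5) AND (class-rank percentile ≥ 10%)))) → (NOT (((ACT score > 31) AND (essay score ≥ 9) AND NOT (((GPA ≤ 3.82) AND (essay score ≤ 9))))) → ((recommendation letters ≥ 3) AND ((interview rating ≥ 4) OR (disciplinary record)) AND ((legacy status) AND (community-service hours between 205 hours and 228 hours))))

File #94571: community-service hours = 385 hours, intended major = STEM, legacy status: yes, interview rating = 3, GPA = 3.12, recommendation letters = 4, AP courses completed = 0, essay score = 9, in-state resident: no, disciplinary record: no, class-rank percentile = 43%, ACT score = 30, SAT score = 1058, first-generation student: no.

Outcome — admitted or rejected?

Atomic conditions:
  community-service hours ≤ 242 hours: 385 ≤ 242 is false
  SAT score < 966: 1058 < 966 is false
  in-state resident: no → false
  intended major = Humanities: STEM == Humanities is false
  first-generation student: no → false
  intended major = STEM: STEM == STEM is true
  AP courses completed ≤ 5: 0 ≤ 5 is true
  class-rank percentile ≥ 10%: 43 ≥ 10 is true
  ACT score > 31: 30 > 31 is false
  essay score ≥ 9: 9 ≥ 9 is true
  GPA ≤ 3.82: 3.12 ≤ 3.82 is true
  essay score ≤ 9: 9 ≤ 9 is true
  recommendation letters ≥ 3: 4 ≥ 3 is true
  interview rating ≥ 4: 3 ≥ 4 is false
  disciplinary record: no → false
  legacy status: yes → true
  community-service hours between 205 hours and 228 hours: 385 in [205, 228] is false
Combine:
[1.1.1.1] false OR false = false
[1.1.1.2] false OR false = false
[1.1.1] false OR false = false
[1.1] NOT false = true
[1.2.1] false AND true AND true AND true = false
[1.2] NOT false = true
[1] true → true = true
[2.1.1.3.1] true AND true = true
[2.1.1.3] NOT true = false
[2.1.1] false AND true AND false = false
[2.1] NOT false = true
[2.2.2] false OR false = false
[2.2.3] true AND false = false
[2.2] true AND false AND false = false
[2] true → false = false
[root] true → false = false
Overall: false → rejected

Rejected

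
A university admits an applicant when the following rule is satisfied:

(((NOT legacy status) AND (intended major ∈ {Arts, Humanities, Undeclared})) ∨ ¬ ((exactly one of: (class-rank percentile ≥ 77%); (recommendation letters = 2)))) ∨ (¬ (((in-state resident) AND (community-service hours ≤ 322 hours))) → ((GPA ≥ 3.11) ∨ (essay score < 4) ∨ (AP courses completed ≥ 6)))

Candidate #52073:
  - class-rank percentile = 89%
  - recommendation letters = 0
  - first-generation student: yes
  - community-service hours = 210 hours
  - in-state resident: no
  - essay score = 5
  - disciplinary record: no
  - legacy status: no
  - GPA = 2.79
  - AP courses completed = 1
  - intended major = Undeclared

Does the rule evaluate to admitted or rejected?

Atomic conditions:
  NOT legacy status: no → true
  intended major ∈ {Arts, Humanities, Undeclared}: Undeclared is in the set → true
  class-rank percentile ≥ 77%: 89 ≥ 77 is true
  recommendation letters = 2: 0 == 2 is false
  in-state resident: no → false
  community-service hours ≤ 322 hours: 210 ≤ 322 is true
  GPA ≥ 3.11: 2.79 ≥ 3.11 is false
  essay score < 4: 5 < 4 is false
  AP courses completed ≥ 6: 1 ≥ 6 is false
Combine:
[1.1] true AND true = true
[1.2.1] exactly-one(true, false) = true
[1.2] NOT true = false
[1] true OR false = true
[2.1.1] false AND true = false
[2.1] NOT false = true
[2.2] false OR false OR false = false
[2] true → false = false
[root] true OR false = true
Overall: true → admitted

Admitted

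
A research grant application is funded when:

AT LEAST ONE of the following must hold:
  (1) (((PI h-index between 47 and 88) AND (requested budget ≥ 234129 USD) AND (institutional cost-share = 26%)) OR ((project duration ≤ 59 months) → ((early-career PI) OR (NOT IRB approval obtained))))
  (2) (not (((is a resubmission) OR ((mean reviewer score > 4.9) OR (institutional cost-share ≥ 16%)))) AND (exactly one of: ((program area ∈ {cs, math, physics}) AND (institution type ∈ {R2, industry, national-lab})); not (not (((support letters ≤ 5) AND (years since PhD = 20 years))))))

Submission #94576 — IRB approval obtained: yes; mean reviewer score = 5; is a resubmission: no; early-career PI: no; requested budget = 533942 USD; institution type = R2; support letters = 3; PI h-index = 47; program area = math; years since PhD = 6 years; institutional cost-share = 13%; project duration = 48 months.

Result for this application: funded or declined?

Declined

Atomic conditions:
  PI h-index between 47 and 88: 47 in [47, 88] is true
  requested budget ≥ 234129 USD: 533942 ≥ 234129 is true
  institutional cost-share = 26%: 13 == 26 is false
  project duration ≤ 59 months: 48 ≤ 59 is true
  early-career PI: no → false
  NOT IRB approval obtained: yes → false
  is a resubmission: no → false
  mean reviewer score > 4.9: 5 > 4.9 is true
  institutional cost-share ≥ 16%: 13 ≥ 16 is false
  program area ∈ {cs, math, physics}: math is in the set → true
  institution type ∈ {R2, industry, national-lab}: R2 is in the set → true
  support letters ≤ 5: 3 ≤ 5 is true
  years since PhD = 20 years: 6 == 20 is false
Combine:
[1.1] true AND true AND false = false
[1.2.2] false OR false = false
[1.2] true → false = false
[1] false OR false = false
[2.1.1.2] true OR false = true
[2.1.1] false OR true = true
[2.1] NOT true = false
[2.2.1] true AND true = true
[2.2.2.1.1] true AND false = false
[2.2.2.1] NOT false = true
[2.2.2] NOT true = false
[2.2] exactly-one(true, false) = true
[2] false AND true = false
[root] false OR false = false
Overall: false → declined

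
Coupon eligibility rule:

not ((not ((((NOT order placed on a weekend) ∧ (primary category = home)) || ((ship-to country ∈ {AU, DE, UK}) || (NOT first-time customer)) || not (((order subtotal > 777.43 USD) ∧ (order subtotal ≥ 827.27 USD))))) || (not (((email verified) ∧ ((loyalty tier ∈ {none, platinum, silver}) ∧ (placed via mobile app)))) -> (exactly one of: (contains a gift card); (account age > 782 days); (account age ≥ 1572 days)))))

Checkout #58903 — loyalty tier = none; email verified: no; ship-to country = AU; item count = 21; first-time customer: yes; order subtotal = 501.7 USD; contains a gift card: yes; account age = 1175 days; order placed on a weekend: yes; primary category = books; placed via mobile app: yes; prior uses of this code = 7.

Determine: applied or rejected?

Atomic conditions:
  NOT order placed on a weekend: yes → false
  primary category = home: books == home is false
  ship-to country ∈ {AU, DE, UK}: AU is in the set → true
  NOT first-time customer: yes → false
  order subtotal > 777.43 USD: 501.7 > 777.43 is false
  order subtotal ≥ 827.27 USD: 501.7 ≥ 827.27 is false
  email verified: no → false
  loyalty tier ∈ {none, platinum, silver}: none is in the set → true
  placed via mobile app: yes → true
  contains a gift card: yes → true
  account age > 782 days: 1175 > 782 is true
  account age ≥ 1572 days: 1175 ≥ 1572 is false
Combine:
[1.1.1.1] false AND false = false
[1.1.1.2] true OR false = true
[1.1.1.3.1] false AND false = false
[1.1.1.3] NOT false = true
[1.1.1] false OR true OR true = true
[1.1] NOT true = false
[1.2.1.1.2] true AND true = true
[1.2.1.1] false AND true = false
[1.2.1] NOT false = true
[1.2.2] exactly-one(true, true, false) = false
[1.2] true → false = false
[1] false OR false = false
[root] NOT false = true
Overall: true → applied

Applied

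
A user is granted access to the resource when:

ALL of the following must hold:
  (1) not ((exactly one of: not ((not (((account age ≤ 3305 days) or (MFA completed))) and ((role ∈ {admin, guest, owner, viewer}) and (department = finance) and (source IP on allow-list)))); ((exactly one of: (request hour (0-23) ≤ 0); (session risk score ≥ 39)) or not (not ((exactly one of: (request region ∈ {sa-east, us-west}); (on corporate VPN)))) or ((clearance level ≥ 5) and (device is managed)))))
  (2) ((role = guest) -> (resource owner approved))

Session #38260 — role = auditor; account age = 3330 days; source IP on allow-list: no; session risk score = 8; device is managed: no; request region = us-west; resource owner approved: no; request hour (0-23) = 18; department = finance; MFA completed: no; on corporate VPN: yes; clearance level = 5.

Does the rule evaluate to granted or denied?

Denied

Atomic conditions:
  account age ≤ 3305 days: 3330 ≤ 3305 is false
  MFA completed: no → false
  role ∈ {admin, guest, owner, viewer}: auditor is not in the set → false
  department = finance: finance == finance is true
  source IP on allow-list: no → false
  request hour (0-23) ≤ 0: 18 ≤ 0 is false
  session risk score ≥ 39: 8 ≥ 39 is false
  request region ∈ {sa-east, us-west}: us-west is in the set → true
  on corporate VPN: yes → true
  clearance level ≥ 5: 5 ≥ 5 is true
  device is managed: no → false
  role = guest: auditor == guest is false
  resource owner approved: no → false
Combine:
[1.1.1.1.1.1] false OR false = false
[1.1.1.1.1] NOT false = true
[1.1.1.1.2] false AND true AND false = false
[1.1.1.1] true AND false = false
[1.1.1] NOT false = true
[1.1.2.1] exactly-one(false, false) = false
[1.1.2.2.1.1] exactly-one(true, true) = false
[1.1.2.2.1] NOT false = true
[1.1.2.2] NOT true = false
[1.1.2.3] true AND false = false
[1.1.2] false OR false OR false = false
[1.1] exactly-one(true, false) = true
[1] NOT true = false
[2] false → false (antecedent false ⇒ implication holds) = true
[root] false AND true = false
Overall: false → denied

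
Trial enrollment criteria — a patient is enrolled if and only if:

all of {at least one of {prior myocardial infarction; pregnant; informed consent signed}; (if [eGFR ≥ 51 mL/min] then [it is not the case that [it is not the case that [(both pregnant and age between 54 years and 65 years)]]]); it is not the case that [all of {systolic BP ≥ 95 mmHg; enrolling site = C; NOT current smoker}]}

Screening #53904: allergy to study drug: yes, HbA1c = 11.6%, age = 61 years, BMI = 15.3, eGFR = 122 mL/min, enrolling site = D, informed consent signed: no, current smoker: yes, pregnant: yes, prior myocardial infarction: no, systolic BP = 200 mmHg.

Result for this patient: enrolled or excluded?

Atomic conditions:
  prior myocardial infarction: no → false
  pregnant: yes → true
  informed consent signed: no → false
  eGFR ≥ 51 mL/min: 122 ≥ 51 is true
  age between 54 years and 65 years: 61 in [54, 65] is true
  systolic BP ≥ 95 mmHg: 200 ≥ 95 is true
  enrolling site = C: D == C is false
  NOT current smoker: yes → false
Combine:
[1] false OR true OR false = true
[2.2.1.1] true AND true = true
[2.2.1] NOT true = false
[2.2] NOT false = true
[2] true → true = true
[3.1] true AND false AND false = false
[3] NOT false = true
[root] true AND true AND true = true
Overall: true → enrolled

Enrolled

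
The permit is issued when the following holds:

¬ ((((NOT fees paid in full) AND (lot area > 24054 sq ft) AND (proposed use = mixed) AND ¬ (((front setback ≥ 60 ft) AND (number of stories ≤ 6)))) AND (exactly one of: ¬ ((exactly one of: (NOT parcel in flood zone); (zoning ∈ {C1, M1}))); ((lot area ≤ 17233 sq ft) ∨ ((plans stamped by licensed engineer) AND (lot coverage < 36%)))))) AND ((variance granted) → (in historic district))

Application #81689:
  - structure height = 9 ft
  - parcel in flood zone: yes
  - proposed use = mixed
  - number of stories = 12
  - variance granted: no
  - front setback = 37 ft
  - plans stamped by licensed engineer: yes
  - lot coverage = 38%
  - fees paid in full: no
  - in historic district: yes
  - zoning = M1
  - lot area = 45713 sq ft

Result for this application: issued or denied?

Atomic conditions:
  NOT fees paid in full: no → true
  lot area > 24054 sq ft: 45713 > 24054 is true
  proposed use = mixed: mixed == mixed is true
  front setback ≥ 60 ft: 37 ≥ 60 is false
  number of stories ≤ 6: 12 ≤ 6 is false
  NOT parcel in flood zone: yes → false
  zoning ∈ {C1, M1}: M1 is in the set → true
  lot area ≤ 17233 sq ft: 45713 ≤ 17233 is false
  plans stamped by licensed engineer: yes → true
  lot coverage < 36%: 38 < 36 is false
  variance granted: no → false
  in historic district: yes → true
Combine:
[1.1.1.4.1] false AND false = false
[1.1.1.4] NOT false = true
[1.1.1] true AND true AND true AND true = true
[1.1.2.1.1] exactly-one(false, true) = true
[1.1.2.1] NOT true = false
[1.1.2.2.2] true AND false = false
[1.1.2.2] false OR false = false
[1.1.2] exactly-one(false, false) = false
[1.1] true AND false = false
[1] NOT false = true
[2] false → true (antecedent false ⇒ implication holds) = true
[root] true AND true = true
Overall: true → issued

Issued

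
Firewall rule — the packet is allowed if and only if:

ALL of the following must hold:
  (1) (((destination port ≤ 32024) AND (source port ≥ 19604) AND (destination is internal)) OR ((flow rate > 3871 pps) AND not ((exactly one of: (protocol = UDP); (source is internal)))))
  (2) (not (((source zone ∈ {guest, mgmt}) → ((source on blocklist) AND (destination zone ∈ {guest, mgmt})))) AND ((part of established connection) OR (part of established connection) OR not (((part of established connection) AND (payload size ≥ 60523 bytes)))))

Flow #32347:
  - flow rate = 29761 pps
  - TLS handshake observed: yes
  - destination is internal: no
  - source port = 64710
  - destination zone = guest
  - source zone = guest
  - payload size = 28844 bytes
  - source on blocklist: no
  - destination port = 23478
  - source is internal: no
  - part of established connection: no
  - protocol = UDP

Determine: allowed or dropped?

Dropped

Atomic conditions:
  destination port ≤ 32024: 23478 ≤ 32024 is true
  source port ≥ 19604: 64710 ≥ 19604 is true
  destination is internal: no → false
  flow rate > 3871 pps: 29761 > 3871 is true
  protocol = UDP: UDP == UDP is true
  source is internal: no → false
  source zone ∈ {guest, mgmt}: guest is in the set → true
  source on blocklist: no → false
  destination zone ∈ {guest, mgmt}: guest is in the set → true
  part of established connection: no → false
  payload size ≥ 60523 bytes: 28844 ≥ 60523 is false
Combine:
[1.1] true AND true AND false = false
[1.2.2.1] exactly-one(true, false) = true
[1.2.2] NOT true = false
[1.2] true AND false = false
[1] false OR false = false
[2.1.1.2] false AND true = false
[2.1.1] true → false = false
[2.1] NOT false = true
[2.2.3.1] false AND false = false
[2.2.3] NOT false = true
[2.2] false OR false OR true = true
[2] true AND true = true
[root] false AND true = false
Overall: false → dropped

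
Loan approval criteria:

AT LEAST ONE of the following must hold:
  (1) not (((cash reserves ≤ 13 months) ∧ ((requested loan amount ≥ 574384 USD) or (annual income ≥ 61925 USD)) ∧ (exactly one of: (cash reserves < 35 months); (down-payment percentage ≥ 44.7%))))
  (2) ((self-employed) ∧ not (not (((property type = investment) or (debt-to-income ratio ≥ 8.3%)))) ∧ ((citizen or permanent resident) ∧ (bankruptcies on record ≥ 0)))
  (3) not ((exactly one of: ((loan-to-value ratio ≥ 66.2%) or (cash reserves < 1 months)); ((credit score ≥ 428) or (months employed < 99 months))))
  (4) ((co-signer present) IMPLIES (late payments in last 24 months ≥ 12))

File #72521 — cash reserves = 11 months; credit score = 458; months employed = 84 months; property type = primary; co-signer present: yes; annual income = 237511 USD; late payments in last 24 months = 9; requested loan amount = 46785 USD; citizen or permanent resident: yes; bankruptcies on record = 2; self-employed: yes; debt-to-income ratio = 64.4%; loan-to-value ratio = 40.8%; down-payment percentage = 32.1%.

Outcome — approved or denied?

Approved

Atomic conditions:
  cash reserves ≤ 13 months: 11 ≤ 13 is true
  requested loan amount ≥ 574384 USD: 46785 ≥ 574384 is false
  annual income ≥ 61925 USD: 237511 ≥ 61925 is true
  cash reserves < 35 months: 11 < 35 is true
  down-payment percentage ≥ 44.7%: 32.1 ≥ 44.7 is false
  self-employed: yes → true
  property type = investment: primary == investment is false
  debt-to-income ratio ≥ 8.3%: 64.4 ≥ 8.3 is true
  citizen or permanent resident: yes → true
  bankruptcies on record ≥ 0: 2 ≥ 0 is true
  loan-to-value ratio ≥ 66.2%: 40.8 ≥ 66.2 is false
  cash reserves < 1 months: 11 < 1 is false
  credit score ≥ 428: 458 ≥ 428 is true
  months employed < 99 months: 84 < 99 is true
  co-signer present: yes → true
  late payments in last 24 months ≥ 12: 9 ≥ 12 is false
Combine:
[1.1.2] false OR true = true
[1.1.3] exactly-one(true, false) = true
[1.1] true AND true AND true = true
[1] NOT true = false
[2.2.1.1] false OR true = true
[2.2.1] NOT true = false
[2.2] NOT false = true
[2.3] true AND true = true
[2] true AND true AND true = true
[3.1.1] false OR false = false
[3.1.2] true OR true = true
[3.1] exactly-one(false, true) = true
[3] NOT true = false
[4] true → false = false
[root] false OR true OR false OR false = true
Overall: true → approved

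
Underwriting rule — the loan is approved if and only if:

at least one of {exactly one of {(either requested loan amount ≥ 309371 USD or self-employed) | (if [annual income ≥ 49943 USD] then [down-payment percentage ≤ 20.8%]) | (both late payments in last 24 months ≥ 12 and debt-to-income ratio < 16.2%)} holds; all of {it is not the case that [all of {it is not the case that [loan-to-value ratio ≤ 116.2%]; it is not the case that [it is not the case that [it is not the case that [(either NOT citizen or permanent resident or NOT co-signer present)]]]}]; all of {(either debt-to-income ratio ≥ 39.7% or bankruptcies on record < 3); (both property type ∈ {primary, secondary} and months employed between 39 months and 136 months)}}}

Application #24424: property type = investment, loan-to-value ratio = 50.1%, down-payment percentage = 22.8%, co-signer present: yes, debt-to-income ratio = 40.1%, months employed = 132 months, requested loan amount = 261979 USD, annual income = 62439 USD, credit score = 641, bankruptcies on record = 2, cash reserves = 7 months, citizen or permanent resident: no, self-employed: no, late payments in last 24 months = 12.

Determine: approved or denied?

Atomic conditions:
  requested loan amount ≥ 309371 USD: 261979 ≥ 309371 is false
  self-employed: no → false
  annual income ≥ 49943 USD: 62439 ≥ 49943 is true
  down-payment percentage ≤ 20.8%: 22.8 ≤ 20.8 is false
  late payments in last 24 months ≥ 12: 12 ≥ 12 is true
  debt-to-income ratio < 16.2%: 40.1 < 16.2 is false
  loan-to-value ratio ≤ 116.2%: 50.1 ≤ 116.2 is true
  NOT citizen or permanent resident: no → true
  NOT co-signer present: yes → false
  debt-to-income ratio ≥ 39.7%: 40.1 ≥ 39.7 is true
  bankruptcies on record < 3: 2 < 3 is true
  property type ∈ {primary, secondary}: investment is not in the set → false
  months employed between 39 months and 136 months: 132 in [39, 136] is true
Combine:
[1.1] false OR false = false
[1.2] true → false = false
[1.3] true AND false = false
[1] exactly-one(false, false, false) = false
[2.1.1.1] NOT true = false
[2.1.1.2.1.1.1] true OR false = true
[2.1.1.2.1.1] NOT true = false
[2.1.1.2.1] NOT false = true
[2.1.1.2] NOT true = false
[2.1.1] false AND false = false
[2.1] NOT false = true
[2.2.1] true OR true = true
[2.2.2] false AND true = false
[2.2] true AND false = false
[2] true AND false = false
[root] false OR false = false
Overall: false → denied

Denied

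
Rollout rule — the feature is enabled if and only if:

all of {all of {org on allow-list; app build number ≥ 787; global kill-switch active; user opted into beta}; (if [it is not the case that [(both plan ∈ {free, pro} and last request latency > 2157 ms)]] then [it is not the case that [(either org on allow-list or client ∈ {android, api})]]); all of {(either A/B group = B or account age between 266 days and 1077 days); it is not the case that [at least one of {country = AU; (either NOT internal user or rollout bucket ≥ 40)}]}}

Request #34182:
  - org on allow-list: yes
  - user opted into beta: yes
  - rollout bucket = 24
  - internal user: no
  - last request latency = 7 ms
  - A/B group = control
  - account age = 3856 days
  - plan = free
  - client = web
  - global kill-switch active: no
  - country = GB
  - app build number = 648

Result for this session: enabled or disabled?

Atomic conditions:
  org on allow-list: yes → true
  app build number ≥ 787: 648 ≥ 787 is false
  global kill-switch active: no → false
  user opted into beta: yes → true
  plan ∈ {free, pro}: free is in the set → true
  last request latency > 2157 ms: 7 > 2157 is false
  client ∈ {android, api}: web is not in the set → false
  A/B group = B: control == B is false
  account age between 266 days and 1077 days: 3856 in [266, 1077] is false
  country = AU: GB == AU is false
  NOT internal user: no → true
  rollout bucket ≥ 40: 24 ≥ 40 is false
Combine:
[1] true AND false AND false AND true = false
[2.1.1] true AND false = false
[2.1] NOT false = true
[2.2.1] true OR false = true
[2.2] NOT true = false
[2] true → false = false
[3.1] false OR false = false
[3.2.1.2] true OR false = true
[3.2.1] false OR true = true
[3.2] NOT true = false
[3] false AND false = false
[root] false AND false AND false = false
Overall: false → disabled

Disabled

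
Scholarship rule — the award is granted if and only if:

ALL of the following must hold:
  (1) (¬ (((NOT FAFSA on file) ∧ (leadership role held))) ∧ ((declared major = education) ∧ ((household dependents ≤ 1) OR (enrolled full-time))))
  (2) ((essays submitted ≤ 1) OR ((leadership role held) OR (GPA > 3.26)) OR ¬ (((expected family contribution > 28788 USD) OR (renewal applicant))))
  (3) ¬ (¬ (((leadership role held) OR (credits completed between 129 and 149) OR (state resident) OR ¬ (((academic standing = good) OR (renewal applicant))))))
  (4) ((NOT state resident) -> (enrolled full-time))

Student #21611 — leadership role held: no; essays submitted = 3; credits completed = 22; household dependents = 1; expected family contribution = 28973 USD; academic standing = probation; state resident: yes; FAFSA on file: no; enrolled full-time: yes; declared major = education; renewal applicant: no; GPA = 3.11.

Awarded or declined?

Atomic conditions:
  NOT FAFSA on file: no → true
  leadership role held: no → false
  declared major = education: education == education is true
  household dependents ≤ 1: 1 ≤ 1 is true
  enrolled full-time: yes → true
  essays submitted ≤ 1: 3 ≤ 1 is false
  GPA > 3.26: 3.11 > 3.26 is false
  expected family contribution > 28788 USD: 28973 > 28788 is true
  renewal applicant: no → false
  credits completed between 129 and 149: 22 in [129, 149] is false
  state resident: yes → true
  academic standing = good: probation == good is false
  NOT state resident: yes → false
Combine:
[1.1.1] true AND false = false
[1.1] NOT false = true
[1.2.2] true OR true = true
[1.2] true AND true = true
[1] true AND true = true
[2.2] false OR false = false
[2.3.1] true OR false = true
[2.3] NOT true = false
[2] false OR false OR false = false
[3.1.1.4.1] false OR false = false
[3.1.1.4] NOT false = true
[3.1.1] false OR false OR true OR true = true
[3.1] NOT true = false
[3] NOT false = true
[4] false → true (antecedent false ⇒ implication holds) = true
[root] true AND false AND true AND true = false
Overall: false → declined

Declined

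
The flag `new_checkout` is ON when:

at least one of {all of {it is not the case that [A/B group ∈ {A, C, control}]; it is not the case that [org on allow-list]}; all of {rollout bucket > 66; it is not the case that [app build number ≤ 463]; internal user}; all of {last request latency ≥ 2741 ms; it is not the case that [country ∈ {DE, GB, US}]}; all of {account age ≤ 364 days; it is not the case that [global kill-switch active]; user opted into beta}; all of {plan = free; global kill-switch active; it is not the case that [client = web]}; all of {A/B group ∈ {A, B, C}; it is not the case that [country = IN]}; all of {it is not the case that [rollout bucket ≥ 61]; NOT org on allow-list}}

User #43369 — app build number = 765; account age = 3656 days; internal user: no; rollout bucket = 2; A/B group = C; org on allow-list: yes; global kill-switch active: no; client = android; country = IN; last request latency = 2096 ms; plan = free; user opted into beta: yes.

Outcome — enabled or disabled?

Disabled

Atomic conditions:
  A/B group ∈ {A, C, control}: C is in the set → true
  org on allow-list: yes → true
  rollout bucket > 66: 2 > 66 is false
  app build number ≤ 463: 765 ≤ 463 is false
  internal user: no → false
  last request latency ≥ 2741 ms: 2096 ≥ 2741 is false
  country ∈ {DE, GB, US}: IN is not in the set → false
  account age ≤ 364 days: 3656 ≤ 364 is false
  global kill-switch active: no → false
  user opted into beta: yes → true
  plan = free: free == free is true
  client = web: android == web is false
  A/B group ∈ {A, B, C}: C is in the set → true
  country = IN: IN == IN is true
  rollout bucket ≥ 61: 2 ≥ 61 is false
  NOT org on allow-list: yes → false
Combine:
[1.1] NOT true = false
[1.2] NOT true = false
[1] false AND false = false
[2.2] NOT false = true
[2] false AND true AND false = false
[3.2] NOT false = true
[3] false AND true = false
[4.2] NOT false = true
[4] false AND true AND true = false
[5.3] NOT false = true
[5] true AND false AND true = false
[6.2] NOT true = false
[6] true AND false = false
[7.1] NOT false = true
[7] true AND false = false
[root] false OR false OR false OR false OR false OR false OR false = false
Overall: false → disabled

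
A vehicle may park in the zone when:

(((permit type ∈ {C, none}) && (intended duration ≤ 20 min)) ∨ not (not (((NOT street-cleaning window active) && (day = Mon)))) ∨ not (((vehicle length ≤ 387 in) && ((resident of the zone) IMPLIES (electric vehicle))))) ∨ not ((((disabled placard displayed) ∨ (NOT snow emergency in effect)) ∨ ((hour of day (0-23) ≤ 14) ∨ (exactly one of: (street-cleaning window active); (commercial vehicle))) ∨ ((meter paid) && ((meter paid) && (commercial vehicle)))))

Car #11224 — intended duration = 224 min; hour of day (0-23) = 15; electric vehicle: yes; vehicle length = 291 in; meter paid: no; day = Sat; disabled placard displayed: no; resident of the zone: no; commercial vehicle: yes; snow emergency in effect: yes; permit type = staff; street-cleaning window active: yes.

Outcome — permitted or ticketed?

Atomic conditions:
  permit type ∈ {C, none}: staff is not in the set → false
  intended duration ≤ 20 min: 224 ≤ 20 is false
  NOT street-cleaning window active: yes → false
  day = Mon: Sat == Mon is false
  vehicle length ≤ 387 in: 291 ≤ 387 is true
  resident of the zone: no → false
  electric vehicle: yes → true
  disabled placard displayed: no → false
  NOT snow emergency in effect: yes → false
  hour of day (0-23) ≤ 14: 15 ≤ 14 is false
  street-cleaning window active: yes → true
  commercial vehicle: yes → true
  meter paid: no → false
Combine:
[1.1] false AND false = false
[1.2.1.1] false AND false = false
[1.2.1] NOT false = true
[1.2] NOT true = false
[1.3.1.2] false → true (antecedent false ⇒ implication holds) = true
[1.3.1] true AND true = true
[1.3] NOT true = false
[1] false OR false OR false = false
[2.1.1] false OR false = false
[2.1.2.2] exactly-one(true, true) = false
[2.1.2] false OR false = false
[2.1.3.2] false AND true = false
[2.1.3] false AND false = false
[2.1] false OR false OR false = false
[2] NOT false = true
[root] false OR true = true
Overall: true → permitted

Permitted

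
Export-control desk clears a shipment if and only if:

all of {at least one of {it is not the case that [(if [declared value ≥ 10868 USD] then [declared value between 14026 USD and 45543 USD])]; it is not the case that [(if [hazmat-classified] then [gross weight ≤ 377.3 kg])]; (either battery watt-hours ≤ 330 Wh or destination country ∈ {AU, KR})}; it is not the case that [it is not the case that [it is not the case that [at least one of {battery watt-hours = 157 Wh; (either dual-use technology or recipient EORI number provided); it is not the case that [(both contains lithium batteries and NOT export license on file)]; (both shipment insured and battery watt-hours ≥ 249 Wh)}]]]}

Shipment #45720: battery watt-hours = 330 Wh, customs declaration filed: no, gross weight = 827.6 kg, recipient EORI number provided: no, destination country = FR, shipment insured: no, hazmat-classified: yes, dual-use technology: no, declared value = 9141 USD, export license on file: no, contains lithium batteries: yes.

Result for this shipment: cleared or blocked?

Cleared

Atomic conditions:
  declared value ≥ 10868 USD: 9141 ≥ 10868 is false
  declared value between 14026 USD and 45543 USD: 9141 in [14026, 45543] is false
  hazmat-classified: yes → true
  gross weight ≤ 377.3 kg: 827.6 ≤ 377.3 is false
  battery watt-hours ≤ 330 Wh: 330 ≤ 330 is true
  destination country ∈ {AU, KR}: FR is not in the set → false
  battery watt-hours = 157 Wh: 330 == 157 is false
  dual-use technology: no → false
  recipient EORI number provided: no → false
  contains lithium batteries: yes → true
  NOT export license on file: no → true
  shipment insured: no → false
  battery watt-hours ≥ 249 Wh: 330 ≥ 249 is true
Combine:
[1.1.1] false → false (antecedent false ⇒ implication holds) = true
[1.1] NOT true = false
[1.2.1] true → false = false
[1.2] NOT false = true
[1.3] true OR false = true
[1] false OR true OR true = true
[2.1.1.1.2] false OR false = false
[2.1.1.1.3.1] true AND true = true
[2.1.1.1.3] NOT true = false
[2.1.1.1.4] false AND true = false
[2.1.1.1] false OR false OR false OR false = false
[2.1.1] NOT false = true
[2.1] NOT true = false
[2] NOT false = true
[root] true AND true = true
Overall: true → cleared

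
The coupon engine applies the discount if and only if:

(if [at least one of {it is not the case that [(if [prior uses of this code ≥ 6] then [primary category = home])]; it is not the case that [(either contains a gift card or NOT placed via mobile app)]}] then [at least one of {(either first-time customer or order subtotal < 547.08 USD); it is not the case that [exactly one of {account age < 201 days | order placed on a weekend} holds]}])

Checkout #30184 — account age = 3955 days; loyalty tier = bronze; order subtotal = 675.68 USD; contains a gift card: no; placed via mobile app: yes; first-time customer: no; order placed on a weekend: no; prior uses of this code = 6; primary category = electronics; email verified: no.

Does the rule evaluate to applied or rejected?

Applied

Atomic conditions:
  prior uses of this code ≥ 6: 6 ≥ 6 is true
  primary category = home: electronics == home is false
  contains a gift card: no → false
  NOT placed via mobile app: yes → false
  first-time customer: no → false
  order subtotal < 547.08 USD: 675.68 < 547.08 is false
  account age < 201 days: 3955 < 201 is false
  order placed on a weekend: no → false
Combine:
[1.1.1] true → false = false
[1.1] NOT false = true
[1.2.1] false OR false = false
[1.2] NOT false = true
[1] true OR true = true
[2.1] false OR false = false
[2.2.1] exactly-one(false, false) = false
[2.2] NOT false = true
[2] false OR true = true
[root] true → true = true
Overall: true → applied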